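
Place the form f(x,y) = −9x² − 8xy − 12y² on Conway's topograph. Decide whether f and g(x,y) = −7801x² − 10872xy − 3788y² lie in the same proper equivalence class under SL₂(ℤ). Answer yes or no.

D₁ = -368, D₂ = -368
f is negative-definite; reduce −f:
−f: reduced (well bottom): (9,8,12) with a≤c, −a<b≤a
flip sign back: reduced form of f is (-9,-8,-12)
g is negative-definite; reduce −g:
−g: translate: b→-4730 (≡10872 mod 15602), so (7801,10872,3788)→(7801,-4730,717)
−g: flip: (7801,-4730,717)→(717,4730,7801)
−g: translate: b→428 (≡4730 mod 1434), so (717,4730,7801)→(717,428,64)
−g: flip: (717,428,64)→(64,-428,717)
−g: translate: b→-44 (≡-428 mod 128), so (64,-428,717)→(64,-44,9)
−g: flip: (64,-44,9)→(9,44,64)
−g: translate: b→8 (≡44 mod 18), so (9,44,64)→(9,8,12)
−g: reduced (well bottom): (9,8,12) with a≤c, −a<b≤a
flip sign back: reduced form of g is (-9,-8,-12)
reduced forms (-9, -8, -12) vs (-9, -8, -12) ⇒ equivalent

yes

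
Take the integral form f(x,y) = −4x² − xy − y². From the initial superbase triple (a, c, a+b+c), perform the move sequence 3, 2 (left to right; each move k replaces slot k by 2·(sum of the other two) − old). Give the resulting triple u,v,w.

start (-4,-1,-6) = (f(1,0),f(0,1),f(1,1))
replace slot 3: 2·((-4)+(-1)) − (-6) = -4 → (-4,-1,-4)
replace slot 2: 2·((-4)+(-4)) − (-1) = -15 → (-4,-15,-4)

-4,-15,-4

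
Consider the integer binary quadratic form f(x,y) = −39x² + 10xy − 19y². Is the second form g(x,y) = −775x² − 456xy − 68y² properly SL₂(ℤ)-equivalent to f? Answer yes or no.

D₁ = -2864, D₂ = -2864
f is negative-definite; reduce −f:
−f: flip: (39,-10,19)→(19,10,39)
−f: reduced (well bottom): (19,10,39) with a≤c, −a<b≤a
flip sign back: reduced form of f is (-19,-10,-39)
g is negative-definite; reduce −g:
−g: flip: (775,456,68)→(68,-456,775)
−g: translate: b→-48 (≡-456 mod 136), so (68,-456,775)→(68,-48,19)
−g: flip: (68,-48,19)→(19,48,68)
−g: translate: b→10 (≡48 mod 38), so (19,48,68)→(19,10,39)
−g: reduced (well bottom): (19,10,39) with a≤c, −a<b≤a
flip sign back: reduced form of g is (-19,-10,-39)
reduced forms (-19, -10, -39) vs (-19, -10, -39) ⇒ equivalent

yes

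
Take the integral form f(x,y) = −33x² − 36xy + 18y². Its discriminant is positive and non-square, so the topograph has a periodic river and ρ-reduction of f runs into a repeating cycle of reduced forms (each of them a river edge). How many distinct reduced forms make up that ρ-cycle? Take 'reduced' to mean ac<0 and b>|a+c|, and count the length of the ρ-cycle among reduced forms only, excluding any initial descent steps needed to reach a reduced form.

D = 3672, ⌊√D⌋ = 60
descent: ρ → (18,36,-33)  [lands on river]
river: ρ → (-33,30,21)
river: ρ → (21,54,-9)
river: ρ → (-9,54,21)
river: ρ → (21,30,-33)
river: ρ → (-33,36,18)
ρ-cycle length = 6 (tail of 1 descent step not counted)

6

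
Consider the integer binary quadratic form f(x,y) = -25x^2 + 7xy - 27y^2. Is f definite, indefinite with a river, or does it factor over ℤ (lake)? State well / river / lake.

D = b²−4ac = 7² − 4·(-25)·(-27) = -2651
D < 0 ⇒ definite ⇒ every region one sign ⇒ single well

well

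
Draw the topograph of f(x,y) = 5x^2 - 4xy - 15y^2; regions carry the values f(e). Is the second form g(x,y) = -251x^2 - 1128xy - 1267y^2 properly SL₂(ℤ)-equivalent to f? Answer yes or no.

D₁ = 316, D₂ = 316
river cycle of f (length 6): (5, 16, -3), (-3, 14, 10), (10, 6, -7), (-7, 8, 9), (9, 10, -6), (-6, 14, 5)
river cycle of g (length 6): (5, 16, -3), (-3, 14, 10), (10, 6, -7), (-7, 8, 9), (9, 10, -6), (-6, 14, 5)
cycles coincide ⇒ equivalent

yes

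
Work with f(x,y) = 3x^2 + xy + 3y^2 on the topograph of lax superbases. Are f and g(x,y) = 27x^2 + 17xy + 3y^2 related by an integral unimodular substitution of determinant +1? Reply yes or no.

D₁ = -35, D₂ = -35
f: reduced (well bottom): (3,1,3) with a≤c, −a<b≤a
g: flip: (27,17,3)→(3,-17,27)
g: translate: b→1 (≡-17 mod 6), so (3,-17,27)→(3,1,3)
g: reduced (well bottom): (3,1,3) with a≤c, −a<b≤a
reduced forms (3, 1, 3) vs (3, 1, 3) ⇒ equivalent

yes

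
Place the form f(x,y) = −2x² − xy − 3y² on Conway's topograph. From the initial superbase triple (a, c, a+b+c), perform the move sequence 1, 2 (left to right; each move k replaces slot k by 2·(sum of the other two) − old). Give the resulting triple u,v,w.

start (-2,-3,-6) = (f(1,0),f(0,1),f(1,1))
replace slot 1: 2·((-3)+(-6)) − (-2) = -16 → (-16,-3,-6)
replace slot 2: 2·((-16)+(-6)) − (-3) = -41 → (-16,-41,-6)

-16,-41,-6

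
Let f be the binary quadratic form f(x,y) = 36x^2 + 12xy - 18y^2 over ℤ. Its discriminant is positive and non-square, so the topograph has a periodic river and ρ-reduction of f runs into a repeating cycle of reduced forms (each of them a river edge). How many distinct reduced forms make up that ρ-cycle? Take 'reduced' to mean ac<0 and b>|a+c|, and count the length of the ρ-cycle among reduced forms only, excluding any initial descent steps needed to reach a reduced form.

D = 2736, ⌊√D⌋ = 52
descent: ρ → (-18,24,30)  [lands on river]
river: ρ → (30,36,-12)
river: ρ → (-12,36,30)
river: ρ → (30,24,-18)
river: ρ → (-18,48,6)
river: ρ → (6,48,-18)
ρ-cycle length = 6 (tail of 1 descent step not counted)

6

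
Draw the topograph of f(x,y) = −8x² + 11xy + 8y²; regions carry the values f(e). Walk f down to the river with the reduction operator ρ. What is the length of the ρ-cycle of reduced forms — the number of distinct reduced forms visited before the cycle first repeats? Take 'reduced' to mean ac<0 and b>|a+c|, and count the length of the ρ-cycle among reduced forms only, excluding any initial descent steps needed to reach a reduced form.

D = 377, ⌊√D⌋ = 19
river: ρ → (8,5,-11)
river: ρ → (-11,17,2)
river: ρ → (2,19,-2)
river: ρ → (-2,17,11)
river: ρ → (11,5,-8)
river: ρ → (-8,11,8)
ρ-cycle length = 6 (tail of 0 descent steps not counted)

6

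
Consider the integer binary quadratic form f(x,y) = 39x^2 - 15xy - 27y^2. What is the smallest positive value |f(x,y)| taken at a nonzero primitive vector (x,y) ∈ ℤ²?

descent: ρ → (-27,15,39)  [lands on river]
river: ρ → (39,63,-3)
river: ρ → (-3,63,39)
river: ρ → (39,15,-27)
river: ρ → (-27,39,27)
river: ρ → (27,15,-39)
river: ρ → (-39,63,3)
river: ρ → (3,63,-39)
river: ρ → (-39,15,27)
river: ρ → (27,39,-27)
closes: descent 1, river 10
min |a| on river = 3

3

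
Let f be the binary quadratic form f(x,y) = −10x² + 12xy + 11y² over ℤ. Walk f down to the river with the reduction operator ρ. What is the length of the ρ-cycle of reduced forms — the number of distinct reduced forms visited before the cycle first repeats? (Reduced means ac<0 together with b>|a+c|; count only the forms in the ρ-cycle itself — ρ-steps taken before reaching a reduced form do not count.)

D = 584, ⌊√D⌋ = 24
river: ρ → (11,10,-11)
river: ρ → (-11,12,10)
river: ρ → (10,8,-13)
river: ρ → (-13,18,5)
river: ρ → (5,22,-5)
river: ρ → (-5,18,13)
river: ρ → (13,8,-10)
river: ρ → (-10,12,11)
ρ-cycle length = 8 (tail of 0 descent steps not counted)

8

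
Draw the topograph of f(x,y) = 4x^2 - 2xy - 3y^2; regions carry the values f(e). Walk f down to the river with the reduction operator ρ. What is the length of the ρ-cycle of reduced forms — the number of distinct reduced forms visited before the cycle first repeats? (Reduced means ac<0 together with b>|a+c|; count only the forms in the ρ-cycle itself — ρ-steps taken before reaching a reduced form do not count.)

D = 52, ⌊√D⌋ = 7
descent: ρ → (-3,2,4)  [lands on river]
river: ρ → (4,6,-1)
river: ρ → (-1,6,4)
river: ρ → (4,2,-3)
river: ρ → (-3,4,3)
river: ρ → (3,2,-4)
river: ρ → (-4,6,1)
river: ρ → (1,6,-4)
river: ρ → (-4,2,3)
river: ρ → (3,4,-3)
ρ-cycle length = 10 (tail of 1 descent step not counted)

10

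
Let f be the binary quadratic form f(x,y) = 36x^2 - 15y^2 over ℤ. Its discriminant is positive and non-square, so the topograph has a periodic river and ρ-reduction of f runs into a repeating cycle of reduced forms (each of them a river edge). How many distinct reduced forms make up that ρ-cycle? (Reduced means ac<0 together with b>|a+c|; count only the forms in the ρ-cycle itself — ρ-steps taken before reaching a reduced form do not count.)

D = 2160, ⌊√D⌋ = 46
descent: ρ → (-15,30,21)  [lands on river]
river: ρ → (21,12,-24)
river: ρ → (-24,36,9)
river: ρ → (9,36,-24)
river: ρ → (-24,12,21)
river: ρ → (21,30,-15)
ρ-cycle length = 6 (tail of 1 descent step not counted)

6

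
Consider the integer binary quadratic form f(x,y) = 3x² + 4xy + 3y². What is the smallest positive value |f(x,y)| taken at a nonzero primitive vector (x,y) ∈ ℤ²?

translate: b→-2 (≡4 mod 6), so (3,4,3)→(3,-2,2)
flip: (3,-2,2)→(2,2,3)
reduced (well bottom): (2,2,3) with a≤c, −a<b≤a
well minimum = a = 2

2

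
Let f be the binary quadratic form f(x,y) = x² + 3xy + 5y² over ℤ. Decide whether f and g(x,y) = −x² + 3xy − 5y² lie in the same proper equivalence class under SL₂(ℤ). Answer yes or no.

D₁ = -11, D₂ = -11
f: translate: b→1 (≡3 mod 2), so (1,3,5)→(1,1,3)
f: reduced (well bottom): (1,1,3) with a≤c, −a<b≤a
g is negative-definite; reduce −g:
−g: translate: b→1 (≡-3 mod 2), so (1,-3,5)→(1,1,3)
−g: reduced (well bottom): (1,1,3) with a≤c, −a<b≤a
flip sign back: reduced form of g is (-1,-1,-3)
reduced forms (1, 1, 3) vs (-1, -1, -3) ⇒ inequivalent

no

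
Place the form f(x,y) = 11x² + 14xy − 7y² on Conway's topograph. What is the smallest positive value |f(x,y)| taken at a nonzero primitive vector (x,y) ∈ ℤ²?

river: ρ → (-7,14,11)
river: ρ → (11,8,-10)
river: ρ → (-10,12,9)
river: ρ → (9,6,-13)
river: ρ → (-13,20,2)
river: ρ → (2,20,-13)
river: ρ → (-13,6,9)
river: ρ → (9,12,-10)
river: ρ → (-10,8,11)
river: ρ → (11,14,-7)
closes: descent 0, river 10
min |a| on river = 2

2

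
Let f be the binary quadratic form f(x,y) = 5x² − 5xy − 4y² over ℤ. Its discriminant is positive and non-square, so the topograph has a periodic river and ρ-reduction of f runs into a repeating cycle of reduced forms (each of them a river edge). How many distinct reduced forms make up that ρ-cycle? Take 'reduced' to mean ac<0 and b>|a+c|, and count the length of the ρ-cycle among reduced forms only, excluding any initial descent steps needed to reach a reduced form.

D = 105, ⌊√D⌋ = 10
descent: ρ → (-4,5,5)  [lands on river]
river: ρ → (5,5,-4)
river: ρ → (-4,3,6)
river: ρ → (6,9,-1)
river: ρ → (-1,9,6)
river: ρ → (6,3,-4)
ρ-cycle length = 6 (tail of 1 descent step not counted)

6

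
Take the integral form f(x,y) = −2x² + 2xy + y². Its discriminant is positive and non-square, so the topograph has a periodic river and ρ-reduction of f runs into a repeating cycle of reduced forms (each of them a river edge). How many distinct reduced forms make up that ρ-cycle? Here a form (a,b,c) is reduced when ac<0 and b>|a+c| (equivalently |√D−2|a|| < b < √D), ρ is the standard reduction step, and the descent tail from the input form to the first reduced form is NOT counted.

D = 12, ⌊√D⌋ = 3
river: ρ → (1,2,-2)
river: ρ → (-2,2,1)
ρ-cycle length = 2 (tail of 0 descent steps not counted)

2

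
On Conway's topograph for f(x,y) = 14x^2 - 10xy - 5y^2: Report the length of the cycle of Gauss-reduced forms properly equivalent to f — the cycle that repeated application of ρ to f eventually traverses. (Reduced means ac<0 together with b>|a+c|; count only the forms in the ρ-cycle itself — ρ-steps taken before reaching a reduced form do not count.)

D = 380, ⌊√D⌋ = 19
descent: ρ → (-5,10,14)  [lands on river]
river: ρ → (14,18,-1)
river: ρ → (-1,18,14)
river: ρ → (14,10,-5)
ρ-cycle length = 4 (tail of 1 descent step not counted)

4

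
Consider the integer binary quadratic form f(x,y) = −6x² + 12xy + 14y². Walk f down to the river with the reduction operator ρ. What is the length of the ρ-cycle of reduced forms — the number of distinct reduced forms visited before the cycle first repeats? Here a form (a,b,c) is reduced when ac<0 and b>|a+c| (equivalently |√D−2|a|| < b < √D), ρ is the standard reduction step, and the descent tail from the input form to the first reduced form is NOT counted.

D = 480, ⌊√D⌋ = 21
river: ρ → (14,16,-4)
river: ρ → (-4,16,14)
river: ρ → (14,12,-6)
river: ρ → (-6,12,14)
ρ-cycle length = 4 (tail of 0 descent steps not counted)

4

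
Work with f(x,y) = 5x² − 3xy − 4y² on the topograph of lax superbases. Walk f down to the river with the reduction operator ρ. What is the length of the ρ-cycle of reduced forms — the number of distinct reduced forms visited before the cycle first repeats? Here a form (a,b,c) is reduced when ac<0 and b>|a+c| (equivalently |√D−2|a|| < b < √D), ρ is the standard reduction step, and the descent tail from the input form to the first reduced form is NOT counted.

D = 89, ⌊√D⌋ = 9
descent: ρ → (-4,3,5)  [lands on river]
river: ρ → (5,7,-2)
river: ρ → (-2,9,1)
river: ρ → (1,9,-2)
river: ρ → (-2,7,5)
river: ρ → (5,3,-4)
river: ρ → (-4,5,4)
river: ρ → (4,3,-5)
river: ρ → (-5,7,2)
river: ρ → (2,9,-1)
river: ρ → (-1,9,2)
river: ρ → (2,7,-5)
river: ρ → (-5,3,4)
river: ρ → (4,5,-4)
ρ-cycle length = 14 (tail of 1 descent step not counted)

14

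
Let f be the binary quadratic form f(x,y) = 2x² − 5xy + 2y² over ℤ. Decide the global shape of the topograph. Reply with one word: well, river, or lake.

D = b²−4ac = (-5)² − 4·2·2 = 9
D = 3² is a perfect square ⇒ form factors over ℤ ⇒ lakes

lake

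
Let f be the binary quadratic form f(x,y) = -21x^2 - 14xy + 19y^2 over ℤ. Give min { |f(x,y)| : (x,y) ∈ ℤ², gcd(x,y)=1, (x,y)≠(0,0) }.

descent: ρ → (19,14,-21)  [lands on river]
river: ρ → (-21,28,12)
river: ρ → (12,20,-29)
river: ρ → (-29,38,3)
river: ρ → (3,40,-16)
river: ρ → (-16,24,19)
closes: descent 1, river 6
min |a| on river = 3

3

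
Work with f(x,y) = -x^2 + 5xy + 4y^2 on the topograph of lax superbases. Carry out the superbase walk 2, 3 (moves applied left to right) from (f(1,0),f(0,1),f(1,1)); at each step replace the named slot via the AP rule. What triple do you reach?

start (-1,4,8) = (f(1,0),f(0,1),f(1,1))
replace slot 2: 2·((-1)+8) − 4 = 10 → (-1,10,8)
replace slot 3: 2·((-1)+10) − 8 = 10 → (-1,10,10)

-1,10,10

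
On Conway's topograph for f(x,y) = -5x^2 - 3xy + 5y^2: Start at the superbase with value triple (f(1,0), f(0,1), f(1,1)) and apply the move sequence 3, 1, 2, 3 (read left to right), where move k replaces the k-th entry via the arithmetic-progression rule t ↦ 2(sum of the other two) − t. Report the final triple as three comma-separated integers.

start (-5,5,-3) = (f(1,0),f(0,1),f(1,1))
replace slot 3: 2·((-5)+5) − (-3) = 3 → (-5,5,3)
replace slot 1: 2·(5+3) − (-5) = 21 → (21,5,3)
replace slot 2: 2·(21+3) − 5 = 43 → (21,43,3)
replace slot 3: 2·(21+43) − 3 = 125 → (21,43,125)

21,43,125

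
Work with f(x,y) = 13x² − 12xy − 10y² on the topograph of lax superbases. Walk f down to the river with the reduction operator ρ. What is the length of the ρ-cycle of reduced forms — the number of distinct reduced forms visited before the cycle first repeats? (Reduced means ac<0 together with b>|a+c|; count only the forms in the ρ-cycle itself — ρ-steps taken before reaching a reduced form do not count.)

D = 664, ⌊√D⌋ = 25
descent: ρ → (-10,12,13)  [lands on river]
river: ρ → (13,14,-9)
river: ρ → (-9,22,5)
river: ρ → (5,18,-17)
river: ρ → (-17,16,6)
river: ρ → (6,20,-11)
river: ρ → (-11,24,2)
river: ρ → (2,24,-11)
river: ρ → (-11,20,6)
river: ρ → (6,16,-17)
river: ρ → (-17,18,5)
river: ρ → (5,22,-9)
river: ρ → (-9,14,13)
river: ρ → (13,12,-10)
river: ρ → (-10,8,15)
river: ρ → (15,22,-3)
river: ρ → (-3,20,22)
river: ρ → (22,24,-1)
river: ρ → (-1,24,22)
river: ρ → (22,20,-3)
river: ρ → (-3,22,15)
river: ρ → (15,8,-10)
ρ-cycle length = 22 (tail of 1 descent step not counted)

22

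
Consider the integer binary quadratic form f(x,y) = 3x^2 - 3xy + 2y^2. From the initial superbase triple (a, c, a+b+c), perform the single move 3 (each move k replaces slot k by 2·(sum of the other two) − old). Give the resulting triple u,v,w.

start (3,2,2) = (f(1,0),f(0,1),f(1,1))
replace slot 3: 2·(3+2) − 2 = 8 → (3,2,8)

3,2,8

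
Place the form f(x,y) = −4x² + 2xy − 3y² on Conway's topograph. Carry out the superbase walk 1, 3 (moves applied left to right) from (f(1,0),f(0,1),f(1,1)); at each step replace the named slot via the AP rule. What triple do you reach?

start (-4,-3,-5) = (f(1,0),f(0,1),f(1,1))
replace slot 1: 2·((-3)+(-5)) − (-4) = -12 → (-12,-3,-5)
replace slot 3: 2·((-12)+(-3)) − (-5) = -25 → (-12,-3,-25)

-12,-3,-25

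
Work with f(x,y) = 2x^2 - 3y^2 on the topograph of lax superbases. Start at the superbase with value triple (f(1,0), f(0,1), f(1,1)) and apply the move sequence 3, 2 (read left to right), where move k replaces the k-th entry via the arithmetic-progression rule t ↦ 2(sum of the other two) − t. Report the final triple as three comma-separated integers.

start (2,-3,-1) = (f(1,0),f(0,1),f(1,1))
replace slot 3: 2·(2+(-3)) − (-1) = -1 → (2,-3,-1)
replace slot 2: 2·(2+(-1)) − (-3) = 5 → (2,5,-1)

2,5,-1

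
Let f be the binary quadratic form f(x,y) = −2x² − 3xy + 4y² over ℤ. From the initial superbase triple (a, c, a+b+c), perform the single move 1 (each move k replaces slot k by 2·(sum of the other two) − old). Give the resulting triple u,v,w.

start (-2,4,-1) = (f(1,0),f(0,1),f(1,1))
replace slot 1: 2·(4+(-1)) − (-2) = 8 → (8,4,-1)

8,4,-1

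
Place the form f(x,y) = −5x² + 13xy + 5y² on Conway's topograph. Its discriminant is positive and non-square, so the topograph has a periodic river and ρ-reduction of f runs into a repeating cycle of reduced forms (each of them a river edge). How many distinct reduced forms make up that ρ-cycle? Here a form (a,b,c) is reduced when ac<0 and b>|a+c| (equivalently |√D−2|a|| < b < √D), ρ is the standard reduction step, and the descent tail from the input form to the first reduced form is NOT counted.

D = 269, ⌊√D⌋ = 16
river: ρ → (5,7,-11)
river: ρ → (-11,15,1)
river: ρ → (1,15,-11)
river: ρ → (-11,7,5)
river: ρ → (5,13,-5)
river: ρ → (-5,7,11)
river: ρ → (11,15,-1)
river: ρ → (-1,15,11)
river: ρ → (11,7,-5)
river: ρ → (-5,13,5)
ρ-cycle length = 10 (tail of 0 descent steps not counted)

10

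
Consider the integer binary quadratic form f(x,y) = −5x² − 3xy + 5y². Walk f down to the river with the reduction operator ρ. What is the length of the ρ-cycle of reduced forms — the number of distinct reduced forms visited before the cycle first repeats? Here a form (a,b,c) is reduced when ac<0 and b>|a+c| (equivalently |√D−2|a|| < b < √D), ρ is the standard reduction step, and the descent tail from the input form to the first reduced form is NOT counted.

D = 109, ⌊√D⌋ = 10
descent: ρ → (5,3,-5)  [lands on river]
river: ρ → (-5,7,3)
river: ρ → (3,5,-7)
river: ρ → (-7,9,1)
river: ρ → (1,9,-7)
river: ρ → (-7,5,3)
river: ρ → (3,7,-5)
river: ρ → (-5,3,5)
river: ρ → (5,7,-3)
river: ρ → (-3,5,7)
river: ρ → (7,9,-1)
river: ρ → (-1,9,7)
river: ρ → (7,5,-3)
river: ρ → (-3,7,5)
ρ-cycle length = 14 (tail of 1 descent step not counted)

14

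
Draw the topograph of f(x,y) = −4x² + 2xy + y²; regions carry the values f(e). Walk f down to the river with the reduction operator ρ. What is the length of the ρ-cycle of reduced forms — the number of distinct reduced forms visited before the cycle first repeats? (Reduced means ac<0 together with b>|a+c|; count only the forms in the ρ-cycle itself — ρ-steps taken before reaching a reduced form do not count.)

D = 20, ⌊√D⌋ = 4
descent: ρ → (1,4,-1)  [lands on river]
river: ρ → (-1,4,1)
ρ-cycle length = 2 (tail of 1 descent step not counted)

2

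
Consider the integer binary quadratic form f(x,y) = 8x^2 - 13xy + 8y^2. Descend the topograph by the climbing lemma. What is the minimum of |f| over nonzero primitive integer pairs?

translate: b→3 (≡-13 mod 16), so (8,-13,8)→(8,3,3)
flip: (8,3,3)→(3,-3,8)
translate: b→3 (≡-3 mod 6), so (3,-3,8)→(3,3,8)
reduced (well bottom): (3,3,8) with a≤c, −a<b≤a
well minimum = a = 3

3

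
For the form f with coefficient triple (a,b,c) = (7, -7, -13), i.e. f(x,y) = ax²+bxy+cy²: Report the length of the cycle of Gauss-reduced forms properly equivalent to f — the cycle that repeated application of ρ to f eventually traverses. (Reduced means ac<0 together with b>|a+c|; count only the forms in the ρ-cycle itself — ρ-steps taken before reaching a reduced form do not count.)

D = 413, ⌊√D⌋ = 20
descent: ρ → (-13,7,7)  [lands on river]
river: ρ → (7,7,-13)
river: ρ → (-13,19,1)
river: ρ → (1,19,-13)
ρ-cycle length = 4 (tail of 1 descent step not counted)

4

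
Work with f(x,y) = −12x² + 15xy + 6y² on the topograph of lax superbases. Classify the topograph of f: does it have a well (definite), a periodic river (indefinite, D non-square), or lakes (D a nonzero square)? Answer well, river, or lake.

D = b²−4ac = 15² − 4·(-12)·6 = 513
D > 0 non-square ⇒ indefinite ⇒ periodic river

river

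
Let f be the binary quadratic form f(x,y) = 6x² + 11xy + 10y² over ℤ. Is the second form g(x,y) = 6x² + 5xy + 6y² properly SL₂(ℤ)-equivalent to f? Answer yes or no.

D₁ = -119, D₂ = -119
f: translate: b→-1 (≡11 mod 12), so (6,11,10)→(6,-1,5)
f: flip: (6,-1,5)→(5,1,6)
f: reduced (well bottom): (5,1,6) with a≤c, −a<b≤a
g: reduced (well bottom): (6,5,6) with a≤c, −a<b≤a
reduced forms (5, 1, 6) vs (6, 5, 6) ⇒ inequivalent

no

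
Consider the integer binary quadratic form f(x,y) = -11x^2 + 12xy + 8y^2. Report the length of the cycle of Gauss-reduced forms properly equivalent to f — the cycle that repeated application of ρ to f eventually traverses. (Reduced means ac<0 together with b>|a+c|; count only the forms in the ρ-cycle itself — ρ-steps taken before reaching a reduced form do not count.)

D = 496, ⌊√D⌋ = 22
river: ρ → (8,20,-3)
river: ρ → (-3,22,1)
river: ρ → (1,22,-3)
river: ρ → (-3,20,8)
river: ρ → (8,12,-11)
river: ρ → (-11,10,9)
river: ρ → (9,8,-12)
river: ρ → (-12,16,5)
river: ρ → (5,14,-15)
river: ρ → (-15,16,4)
river: ρ → (4,16,-15)
river: ρ → (-15,14,5)
river: ρ → (5,16,-12)
river: ρ → (-12,8,9)
river: ρ → (9,10,-11)
river: ρ → (-11,12,8)
ρ-cycle length = 16 (tail of 0 descent steps not counted)

16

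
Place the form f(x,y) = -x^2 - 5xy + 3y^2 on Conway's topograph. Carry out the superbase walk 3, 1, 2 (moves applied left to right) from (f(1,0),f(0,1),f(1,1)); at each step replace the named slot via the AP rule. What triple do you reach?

start (-1,3,-3) = (f(1,0),f(0,1),f(1,1))
replace slot 3: 2·((-1)+3) − (-3) = 7 → (-1,3,7)
replace slot 1: 2·(3+7) − (-1) = 21 → (21,3,7)
replace slot 2: 2·(21+7) − 3 = 53 → (21,53,7)

21,53,7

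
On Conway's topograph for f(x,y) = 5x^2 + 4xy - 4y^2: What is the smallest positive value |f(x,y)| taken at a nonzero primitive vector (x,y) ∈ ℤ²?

river: ρ → (-4,4,5)
river: ρ → (5,6,-3)
river: ρ → (-3,6,5)
river: ρ → (5,4,-4)
closes: descent 0, river 4
min |a| on river = 3

3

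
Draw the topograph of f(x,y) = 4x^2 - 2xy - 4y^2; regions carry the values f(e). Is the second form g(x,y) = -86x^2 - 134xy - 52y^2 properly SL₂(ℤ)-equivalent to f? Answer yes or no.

D₁ = 68, D₂ = 68
river cycle of f (length 6): (-4, 2, 4), (4, 6, -2), (-2, 6, 4), (4, 2, -4), (-4, 6, 2), (2, 6, -4)
river cycle of g (length 6): (-4, 2, 4), (4, 6, -2), (-2, 6, 4), (4, 2, -4), (-4, 6, 2), (2, 6, -4)
cycles coincide ⇒ equivalent

yes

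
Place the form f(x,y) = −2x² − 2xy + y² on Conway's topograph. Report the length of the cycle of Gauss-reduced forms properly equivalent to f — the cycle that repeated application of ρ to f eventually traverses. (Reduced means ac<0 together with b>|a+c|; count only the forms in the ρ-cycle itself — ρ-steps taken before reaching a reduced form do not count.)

D = 12, ⌊√D⌋ = 3
descent: ρ → (1,2,-2)  [lands on river]
river: ρ → (-2,2,1)
ρ-cycle length = 2 (tail of 1 descent step not counted)

2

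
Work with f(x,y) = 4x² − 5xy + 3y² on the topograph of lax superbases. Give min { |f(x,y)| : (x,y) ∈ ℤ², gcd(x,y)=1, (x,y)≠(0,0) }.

translate: b→3 (≡-5 mod 8), so (4,-5,3)→(4,3,2)
flip: (4,3,2)→(2,-3,4)
translate: b→1 (≡-3 mod 4), so (2,-3,4)→(2,1,3)
reduced (well bottom): (2,1,3) with a≤c, −a<b≤a
well minimum = a = 2

2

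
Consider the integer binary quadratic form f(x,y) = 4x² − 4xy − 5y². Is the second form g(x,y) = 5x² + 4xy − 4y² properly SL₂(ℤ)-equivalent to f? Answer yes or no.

D₁ = 96, D₂ = 96
river cycle of f (length 4): (-5, 4, 4), (4, 4, -5), (-5, 6, 3), (3, 6, -5)
river cycle of g (length 4): (-4, 4, 5), (5, 6, -3), (-3, 6, 5), (5, 4, -4)
cycles differ ⇒ inequivalent

no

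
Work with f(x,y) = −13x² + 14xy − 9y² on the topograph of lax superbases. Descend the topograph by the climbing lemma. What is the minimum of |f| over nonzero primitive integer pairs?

translate: b→12 (≡-14 mod 26), so (13,-14,9)→(13,12,8)
flip: (13,12,8)→(8,-12,13)
translate: b→4 (≡-12 mod 16), so (8,-12,13)→(8,4,9)
reduced (well bottom): (8,4,9) with a≤c, −a<b≤a
well minimum |f| = |-8| = 8 (negative-definite)

8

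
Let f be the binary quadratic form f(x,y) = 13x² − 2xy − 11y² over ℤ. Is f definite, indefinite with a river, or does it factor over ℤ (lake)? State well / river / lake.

D = b²−4ac = (-2)² − 4·13·(-11) = 576
D = 24² is a perfect square ⇒ form factors over ℤ ⇒ lakes

lake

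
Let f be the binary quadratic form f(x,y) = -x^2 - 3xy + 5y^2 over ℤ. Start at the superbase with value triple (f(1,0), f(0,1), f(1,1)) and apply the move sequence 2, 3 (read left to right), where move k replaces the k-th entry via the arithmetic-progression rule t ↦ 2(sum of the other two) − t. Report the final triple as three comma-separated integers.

start (-1,5,1) = (f(1,0),f(0,1),f(1,1))
replace slot 2: 2·((-1)+1) − 5 = -5 → (-1,-5,1)
replace slot 3: 2·((-1)+(-5)) − 1 = -13 → (-1,-5,-13)

-1,-5,-13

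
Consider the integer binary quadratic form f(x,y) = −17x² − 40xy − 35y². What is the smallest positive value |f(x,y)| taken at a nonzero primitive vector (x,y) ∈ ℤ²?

translate: b→6 (≡40 mod 34), so (17,40,35)→(17,6,12)
flip: (17,6,12)→(12,-6,17)
reduced (well bottom): (12,-6,17) with a≤c, −a<b≤a
well minimum |f| = |-12| = 12 (negative-definite)

12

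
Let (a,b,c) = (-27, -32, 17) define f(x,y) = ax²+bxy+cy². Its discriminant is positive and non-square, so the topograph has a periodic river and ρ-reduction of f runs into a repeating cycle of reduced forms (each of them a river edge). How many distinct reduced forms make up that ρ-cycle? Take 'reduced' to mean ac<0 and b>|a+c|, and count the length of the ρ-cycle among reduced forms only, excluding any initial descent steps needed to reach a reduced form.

D = 2860, ⌊√D⌋ = 53
descent: ρ → (17,32,-27)  [lands on river]
river: ρ → (-27,22,22)
river: ρ → (22,22,-27)
river: ρ → (-27,32,17)
river: ρ → (17,36,-23)
river: ρ → (-23,10,30)
river: ρ → (30,50,-3)
river: ρ → (-3,52,13)
river: ρ → (13,52,-3)
river: ρ → (-3,50,30)
river: ρ → (30,10,-23)
river: ρ → (-23,36,17)
ρ-cycle length = 12 (tail of 1 descent step not counted)

12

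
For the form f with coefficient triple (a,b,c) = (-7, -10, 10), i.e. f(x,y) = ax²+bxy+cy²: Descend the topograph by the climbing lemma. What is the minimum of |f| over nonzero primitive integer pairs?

descent: ρ → (10,10,-7)  [lands on river]
river: ρ → (-7,18,2)
river: ρ → (2,18,-7)
river: ρ → (-7,10,10)
closes: descent 1, river 4
min |a| on river = 2

2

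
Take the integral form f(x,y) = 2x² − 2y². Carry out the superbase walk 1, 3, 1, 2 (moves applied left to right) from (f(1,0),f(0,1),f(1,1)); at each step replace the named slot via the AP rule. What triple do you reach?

start (2,-2,0) = (f(1,0),f(0,1),f(1,1))
replace slot 1: 2·((-2)+0) − 2 = -6 → (-6,-2,0)
replace slot 3: 2·((-6)+(-2)) − 0 = -16 → (-6,-2,-16)
replace slot 1: 2·((-2)+(-16)) − (-6) = -30 → (-30,-2,-16)
replace slot 2: 2·((-30)+(-16)) − (-2) = -90 → (-30,-90,-16)

-30,-90,-16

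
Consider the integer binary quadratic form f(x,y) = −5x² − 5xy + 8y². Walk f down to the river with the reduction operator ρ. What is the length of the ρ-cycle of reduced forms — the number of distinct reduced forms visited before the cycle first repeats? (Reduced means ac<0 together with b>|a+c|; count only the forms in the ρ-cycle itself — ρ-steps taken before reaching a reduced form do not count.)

D = 185, ⌊√D⌋ = 13
descent: ρ → (8,5,-5)  [lands on river]
river: ρ → (-5,5,8)
river: ρ → (8,11,-2)
river: ρ → (-2,13,2)
river: ρ → (2,11,-8)
river: ρ → (-8,5,5)
river: ρ → (5,5,-8)
river: ρ → (-8,11,2)
river: ρ → (2,13,-2)
river: ρ → (-2,11,8)
ρ-cycle length = 10 (tail of 1 descent step not counted)

10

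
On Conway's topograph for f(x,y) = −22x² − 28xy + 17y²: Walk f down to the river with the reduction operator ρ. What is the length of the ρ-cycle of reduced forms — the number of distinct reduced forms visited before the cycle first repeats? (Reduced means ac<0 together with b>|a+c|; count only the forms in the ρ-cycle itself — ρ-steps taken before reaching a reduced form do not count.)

D = 2280, ⌊√D⌋ = 47
descent: ρ → (17,28,-22)  [lands on river]
river: ρ → (-22,16,23)
river: ρ → (23,30,-15)
river: ρ → (-15,30,23)
river: ρ → (23,16,-22)
river: ρ → (-22,28,17)
river: ρ → (17,40,-10)
river: ρ → (-10,40,17)
ρ-cycle length = 8 (tail of 1 descent step not counted)

8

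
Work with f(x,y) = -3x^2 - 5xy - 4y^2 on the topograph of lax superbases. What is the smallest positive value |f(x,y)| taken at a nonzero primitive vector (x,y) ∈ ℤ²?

translate: b→-1 (≡5 mod 6), so (3,5,4)→(3,-1,2)
flip: (3,-1,2)→(2,1,3)
reduced (well bottom): (2,1,3) with a≤c, −a<b≤a
well minimum |f| = |-2| = 2 (negative-definite)

2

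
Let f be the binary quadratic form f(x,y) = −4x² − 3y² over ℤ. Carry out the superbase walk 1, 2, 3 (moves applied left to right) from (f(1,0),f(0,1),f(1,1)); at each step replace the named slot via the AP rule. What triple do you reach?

start (-4,-3,-7) = (f(1,0),f(0,1),f(1,1))
replace slot 1: 2·((-3)+(-7)) − (-4) = -16 → (-16,-3,-7)
replace slot 2: 2·((-16)+(-7)) − (-3) = -43 → (-16,-43,-7)
replace slot 3: 2·((-16)+(-43)) − (-7) = -111 → (-16,-43,-111)

-16,-43,-111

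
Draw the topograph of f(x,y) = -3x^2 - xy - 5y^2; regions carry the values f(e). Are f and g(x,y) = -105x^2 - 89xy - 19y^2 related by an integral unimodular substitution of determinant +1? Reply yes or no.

D₁ = -59, D₂ = -59
f is negative-definite; reduce −f:
−f: reduced (well bottom): (3,1,5) with a≤c, −a<b≤a
flip sign back: reduced form of f is (-3,-1,-5)
g is negative-definite; reduce −g:
−g: flip: (105,89,19)→(19,-89,105)
−g: translate: b→-13 (≡-89 mod 38), so (19,-89,105)→(19,-13,3)
−g: flip: (19,-13,3)→(3,13,19)
−g: translate: b→1 (≡13 mod 6), so (3,13,19)→(3,1,5)
−g: reduced (well bottom): (3,1,5) with a≤c, −a<b≤a
flip sign back: reduced form of g is (-3,-1,-5)
reduced forms (-3, -1, -5) vs (-3, -1, -5) ⇒ equivalent

yes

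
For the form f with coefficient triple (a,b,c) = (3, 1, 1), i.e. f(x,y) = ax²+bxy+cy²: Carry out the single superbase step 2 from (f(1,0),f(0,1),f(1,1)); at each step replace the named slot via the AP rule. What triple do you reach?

start (3,1,5) = (f(1,0),f(0,1),f(1,1))
replace slot 2: 2·(3+5) − 1 = 15 → (3,15,5)

3,15,5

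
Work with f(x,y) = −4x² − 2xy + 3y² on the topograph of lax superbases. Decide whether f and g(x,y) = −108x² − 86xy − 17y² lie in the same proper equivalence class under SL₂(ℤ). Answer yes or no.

D₁ = 52, D₂ = 52
river cycle of f (length 10): (3, 2, -4), (-4, 6, 1), (1, 6, -4), (-4, 2, 3), (3, 4, -3), (-3, 2, 4), (4, 6, -1), (-1, 6, 4), (4, 2, -3), (-3, 4, 3)
river cycle of g (length 10): (-3, 4, 3), (3, 2, -4), (-4, 6, 1), (1, 6, -4), (-4, 2, 3), (3, 4, -3), (-3, 2, 4), (4, 6, -1), (-1, 6, 4), (4, 2, -3)
cycles coincide ⇒ equivalent

yes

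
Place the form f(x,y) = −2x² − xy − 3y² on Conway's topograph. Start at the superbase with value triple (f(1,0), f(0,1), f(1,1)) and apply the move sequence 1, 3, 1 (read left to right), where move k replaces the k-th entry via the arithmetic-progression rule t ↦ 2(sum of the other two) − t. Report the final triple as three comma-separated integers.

start (-2,-3,-6) = (f(1,0),f(0,1),f(1,1))
replace slot 1: 2·((-3)+(-6)) − (-2) = -16 → (-16,-3,-6)
replace slot 3: 2·((-16)+(-3)) − (-6) = -32 → (-16,-3,-32)
replace slot 1: 2·((-3)+(-32)) − (-16) = -54 → (-54,-3,-32)

-54,-3,-32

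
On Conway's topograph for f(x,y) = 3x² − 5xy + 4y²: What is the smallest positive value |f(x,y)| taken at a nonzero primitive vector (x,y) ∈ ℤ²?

translate: b→1 (≡-5 mod 6), so (3,-5,4)→(3,1,2)
flip: (3,1,2)→(2,-1,3)
reduced (well bottom): (2,-1,3) with a≤c, −a<b≤a
well minimum = a = 2

2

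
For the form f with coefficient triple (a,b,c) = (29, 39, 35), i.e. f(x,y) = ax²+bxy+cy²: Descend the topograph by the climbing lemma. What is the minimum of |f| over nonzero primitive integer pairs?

translate: b→-19 (≡39 mod 58), so (29,39,35)→(29,-19,25)
flip: (29,-19,25)→(25,19,29)
reduced (well bottom): (25,19,29) with a≤c, −a<b≤a
well minimum = a = 25

25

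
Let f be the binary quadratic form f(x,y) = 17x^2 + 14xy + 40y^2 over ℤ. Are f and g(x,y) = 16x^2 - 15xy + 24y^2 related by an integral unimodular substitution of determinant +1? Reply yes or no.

D₁ = -2524, D₂ = -1311
discriminants differ ⇒ not SL₂(ℤ)-equivalent

no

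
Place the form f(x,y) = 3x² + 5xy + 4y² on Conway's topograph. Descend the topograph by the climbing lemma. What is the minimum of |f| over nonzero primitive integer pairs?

translate: b→-1 (≡5 mod 6), so (3,5,4)→(3,-1,2)
flip: (3,-1,2)→(2,1,3)
reduced (well bottom): (2,1,3) with a≤c, −a<b≤a
well minimum = a = 2

2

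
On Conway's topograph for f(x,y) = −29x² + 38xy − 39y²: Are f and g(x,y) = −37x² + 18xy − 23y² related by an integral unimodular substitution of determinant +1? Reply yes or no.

D₁ = -3080, D₂ = -3080
f is negative-definite; reduce −f:
−f: translate: b→20 (≡-38 mod 58), so (29,-38,39)→(29,20,30)
−f: reduced (well bottom): (29,20,30) with a≤c, −a<b≤a
flip sign back: reduced form of f is (-29,-20,-30)
g is negative-definite; reduce −g:
−g: flip: (37,-18,23)→(23,18,37)
−g: reduced (well bottom): (23,18,37) with a≤c, −a<b≤a
flip sign back: reduced form of g is (-23,-18,-37)
reduced forms (-29, -20, -30) vs (-23, -18, -37) ⇒ inequivalent

no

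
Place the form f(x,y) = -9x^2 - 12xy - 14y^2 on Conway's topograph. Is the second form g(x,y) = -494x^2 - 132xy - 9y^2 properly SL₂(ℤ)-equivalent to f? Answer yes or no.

D₁ = -360, D₂ = -360
f is negative-definite; reduce −f:
−f: translate: b→-6 (≡12 mod 18), so (9,12,14)→(9,-6,11)
−f: reduced (well bottom): (9,-6,11) with a≤c, −a<b≤a
flip sign back: reduced form of f is (-9,6,-11)
g is negative-definite; reduce −g:
−g: flip: (494,132,9)→(9,-132,494)
−g: translate: b→-6 (≡-132 mod 18), so (9,-132,494)→(9,-6,11)
−g: reduced (well bottom): (9,-6,11) with a≤c, −a<b≤a
flip sign back: reduced form of g is (-9,6,-11)
reduced forms (-9, 6, -11) vs (-9, 6, -11) ⇒ equivalent

yes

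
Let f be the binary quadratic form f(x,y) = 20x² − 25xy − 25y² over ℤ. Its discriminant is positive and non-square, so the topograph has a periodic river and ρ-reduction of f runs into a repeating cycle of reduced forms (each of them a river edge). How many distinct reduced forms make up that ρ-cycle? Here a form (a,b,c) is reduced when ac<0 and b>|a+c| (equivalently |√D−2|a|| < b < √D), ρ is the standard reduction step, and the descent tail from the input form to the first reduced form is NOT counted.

D = 2625, ⌊√D⌋ = 51
descent: ρ → (-25,25,20)  [lands on river]
river: ρ → (20,15,-30)
river: ρ → (-30,45,5)
river: ρ → (5,45,-30)
river: ρ → (-30,15,20)
river: ρ → (20,25,-25)
ρ-cycle length = 6 (tail of 1 descent step not counted)

6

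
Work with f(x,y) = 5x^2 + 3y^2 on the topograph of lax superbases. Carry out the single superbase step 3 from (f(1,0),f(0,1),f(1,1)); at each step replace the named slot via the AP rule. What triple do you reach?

start (5,3,8) = (f(1,0),f(0,1),f(1,1))
replace slot 3: 2·(5+3) − 8 = 8 → (5,3,8)

5,3,8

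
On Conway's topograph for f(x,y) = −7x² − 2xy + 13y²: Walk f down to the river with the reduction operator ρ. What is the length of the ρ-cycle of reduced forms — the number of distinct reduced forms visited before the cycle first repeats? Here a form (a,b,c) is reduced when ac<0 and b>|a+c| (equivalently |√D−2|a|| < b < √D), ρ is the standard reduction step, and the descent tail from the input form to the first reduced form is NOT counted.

D = 368, ⌊√D⌋ = 19
descent: ρ → (13,2,-7)
descent: ρ → (-7,12,8)  [lands on river]
river: ρ → (8,4,-11)
river: ρ → (-11,18,1)
river: ρ → (1,18,-11)
river: ρ → (-11,4,8)
river: ρ → (8,12,-7)
river: ρ → (-7,16,4)
river: ρ → (4,16,-7)
ρ-cycle length = 8 (tail of 2 descent steps not counted)

8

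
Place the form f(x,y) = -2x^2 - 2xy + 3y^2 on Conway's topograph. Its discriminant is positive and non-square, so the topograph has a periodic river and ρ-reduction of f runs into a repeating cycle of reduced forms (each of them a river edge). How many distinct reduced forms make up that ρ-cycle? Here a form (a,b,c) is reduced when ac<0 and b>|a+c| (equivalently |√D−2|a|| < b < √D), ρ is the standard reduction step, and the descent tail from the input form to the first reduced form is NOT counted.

D = 28, ⌊√D⌋ = 5
descent: ρ → (3,2,-2)  [lands on river]
river: ρ → (-2,2,3)
river: ρ → (3,4,-1)
river: ρ → (-1,4,3)
ρ-cycle length = 4 (tail of 1 descent step not counted)

4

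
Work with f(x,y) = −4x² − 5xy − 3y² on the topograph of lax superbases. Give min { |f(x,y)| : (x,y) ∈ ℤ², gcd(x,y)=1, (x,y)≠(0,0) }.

translate: b→-3 (≡5 mod 8), so (4,5,3)→(4,-3,2)
flip: (4,-3,2)→(2,3,4)
translate: b→-1 (≡3 mod 4), so (2,3,4)→(2,-1,3)
reduced (well bottom): (2,-1,3) with a≤c, −a<b≤a
well minimum |f| = |-2| = 2 (negative-definite)

2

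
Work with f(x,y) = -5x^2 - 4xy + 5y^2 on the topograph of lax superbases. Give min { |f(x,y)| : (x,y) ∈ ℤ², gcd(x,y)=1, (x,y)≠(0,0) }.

descent: ρ → (5,4,-5)  [lands on river]
river: ρ → (-5,6,4)
river: ρ → (4,10,-1)
river: ρ → (-1,10,4)
river: ρ → (4,6,-5)
river: ρ → (-5,4,5)
river: ρ → (5,6,-4)
river: ρ → (-4,10,1)
river: ρ → (1,10,-4)
river: ρ → (-4,6,5)
closes: descent 1, river 10
min |a| on river = 1

1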